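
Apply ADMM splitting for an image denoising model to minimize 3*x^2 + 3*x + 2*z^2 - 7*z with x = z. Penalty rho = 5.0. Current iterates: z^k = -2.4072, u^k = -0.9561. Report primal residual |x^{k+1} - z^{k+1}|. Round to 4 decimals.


ADMM iteration with rho = 5.0, z^k = -2.4072, u^k = -0.9561
Step 1: x-update.
Minimize 3*x^2 + 3*x + (5.0/2)*(x + 2.4072 - 0.9561)^2
FOC: (2*3 + 5.0)*x = -3 + 5.0*(-2.4072 + 0.9561)
x^{k+1} = -0.9323
Step 2: z-update.
Minimize 2*z^2 - 7*z + (5.0/2)*(-0.9323 - z - 0.9561)^2
FOC: (2*2 + 5.0)*z = 7 + 5.0*(-0.9323 - 0.9561)
z^{k+1} = -0.2713
Step 3: u-update.
u^{k+1} = -0.9561 - 0.9323 + 0.2713 = -1.6171
Step 4: Primal residual = |-0.9323 + 0.2713| = 0.661


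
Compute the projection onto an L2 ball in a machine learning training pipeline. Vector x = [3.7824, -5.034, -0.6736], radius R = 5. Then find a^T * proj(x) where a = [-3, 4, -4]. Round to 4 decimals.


Step 1: Compute ||x|| (intermediates to 6 decimals).
||x|| = sqrt(3.7824^2 + (-5.034)^2 + (-0.6736)^2) = 6.33257
Step 2: Project.
Since ||x|| > R, scale = R/||x|| = 5/6.33257 = 0.789569, proj(x) = scale * x
proj(x) = [2.986466, -3.97469, -0.531854]
Step 3: Dot product.
a^T * proj(x) = -3*2.986466 + 4*(-3.97469) - 4*(-0.531854) = -22.7307


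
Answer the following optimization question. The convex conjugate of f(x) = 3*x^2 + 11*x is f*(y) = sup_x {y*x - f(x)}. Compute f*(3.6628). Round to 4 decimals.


f*(y) = sup_x {y*x - a*x^2 - b*x} = sup_x {(y-b)*x - a*x^2}
FOC: (y - b) - 2a*x = 0 => x* = (y - b)/(2a)
x* = (3.6628 - 11)/(2*3) = -1.2229
f*(3.6628) = (y-b)^2/(4a) = (3.6628 - 11)^2/(4*3)
= 53.8345/12 = 4.4862


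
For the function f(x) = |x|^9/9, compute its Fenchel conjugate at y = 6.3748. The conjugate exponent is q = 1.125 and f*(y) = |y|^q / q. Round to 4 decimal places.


The conjugate exponent q satisfies 1/p + 1/q = 1.
p = 9, so q = 9/(9 - 1) = 1.125
|y|^q = 6.3748^1.125 = 8.0357
f*(6.3748) = 8.0357 / 1.125 = 7.1429


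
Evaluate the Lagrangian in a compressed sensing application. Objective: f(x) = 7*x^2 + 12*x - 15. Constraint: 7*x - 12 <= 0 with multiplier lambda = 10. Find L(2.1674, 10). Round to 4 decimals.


Step 1: Evaluate f(x).
f(2.1674) = 7*2.1674^2 + 12*2.1674 - 15 = 43.8922
Step 2: Evaluate g(x).
g(2.1674) = 7*2.1674 - 12 = 3.1718
Step 3: Compute Lagrangian.
L = 43.8922 + 10*3.1718 = 75.6102


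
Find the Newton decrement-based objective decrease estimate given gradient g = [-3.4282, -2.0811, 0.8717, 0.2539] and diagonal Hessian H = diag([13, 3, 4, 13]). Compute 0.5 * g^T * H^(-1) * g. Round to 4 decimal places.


Step 1: H is diagonal, so H^(-1) * g = [-0.2637, -0.6937, 0.2179, 0.0195].
Step 2: g^T H^(-1) g = sum_i g_i^2 / H_ii
  = (-3.4282)^2/13 + (-2.0811)^2/3 + (0.8717)^2/4 + (0.2539)^2/13
  = 0.904 + 1.4437 + 0.19 + 0.005 = 2.5426
Step 3: Objective decrease = 0.5 * g^T H^(-1) g = 1.2713


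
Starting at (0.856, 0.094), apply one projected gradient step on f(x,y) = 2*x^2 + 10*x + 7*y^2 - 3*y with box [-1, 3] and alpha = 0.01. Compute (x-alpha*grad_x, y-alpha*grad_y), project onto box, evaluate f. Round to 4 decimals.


Step 1: Compute gradient at (0.856, 0.094).
grad_x = 2*2*0.856 + 10 = 13.424
grad_y = 2*7*0.094 - 3 = -1.684
Step 2: Gradient step.
x_raw = 0.856 - 0.01*13.424 = 0.7218
y_raw = 0.094 - 0.01*-1.684 = 0.1108
Step 3: Project onto [-1, 3].
x_proj = clip(0.7218) = 0.7218
y_proj = clip(0.1108) = 0.1108
Step 4: Evaluate f.
f(0.7218, 0.1108) = 8.013


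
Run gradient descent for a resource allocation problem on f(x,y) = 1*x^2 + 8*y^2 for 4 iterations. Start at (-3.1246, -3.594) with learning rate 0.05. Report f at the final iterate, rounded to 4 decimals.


Gradient descent on f(x,y) = 1*x^2 + 8*y^2.
Starting point: (-3.1246, -3.594), alpha = 0.05
Step 1: grad_x = 2*1*-3.1246 = -6.2492, grad_y = 2*8*-3.594 = -57.504
  x_1 = -3.1246 - 0.05*-6.2492 = -2.8121
  y_1 = -3.594 - 0.05*-57.504 = -0.7188
Step 2: grad_x = 2*1*-2.8121 = -5.6243, grad_y = 2*8*-0.7188 = -11.5008
  x_2 = -2.8121 - 0.05*-5.6243 = -2.5309
  y_2 = -0.7188 - 0.05*-11.5008 = -0.1438
Step 3: grad_x = 2*1*-2.5309 = -5.0619, grad_y = 2*8*-0.1438 = -2.3002
  x_3 = -2.5309 - 0.05*-5.0619 = -2.2778
  y_3 = -0.1438 - 0.05*-2.3002 = -0.0288
Step 4: grad_x = 2*1*-2.2778 = -4.5557, grad_y = 2*8*-0.0288 = -0.46
  x_4 = -2.2778 - 0.05*-4.5557 = -2.0501
  y_4 = -0.0288 - 0.05*-0.46 = -0.0058
f(-2.0501, -0.0058) = 1*(-2.0501)^2 + 8*(-0.0058)^2 = 4.203


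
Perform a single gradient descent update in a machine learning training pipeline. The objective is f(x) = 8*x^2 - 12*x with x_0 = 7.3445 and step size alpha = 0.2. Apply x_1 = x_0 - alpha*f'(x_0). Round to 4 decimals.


We compute the gradient at x_0 and apply the update.
f'(x) = 16*x - 12
f'(7.3445) = 16*7.3445 - 12 = 105.512
x_1 = 7.3445 - 0.2*105.512 = -13.7579


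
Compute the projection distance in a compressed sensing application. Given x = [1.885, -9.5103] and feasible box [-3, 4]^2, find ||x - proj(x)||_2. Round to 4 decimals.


Project each component onto [-3, 4].
clip(1.885) = 1.885, clip(-9.5103) = -3.0
Projection = [1.885, -3.0]
Squared diffs: [0.0, 42.384]
Distance = sqrt(42.384) = 6.5103


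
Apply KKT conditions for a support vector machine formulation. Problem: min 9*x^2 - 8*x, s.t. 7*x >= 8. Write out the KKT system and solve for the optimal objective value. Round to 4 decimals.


Step 1: Try lambda = 0 (constraint inactive).
x_unc = 8/(2*9) = 0.4444
Check: 7*0.4444 = 3.1108 < 8 -- violated!
Step 2: Constraint must be active: 7*x = 8
x* = 8/7 = 1.1429 (rounded; the exact value 8/7 is used below)
lambda = (2*9*(8/7) - 8)/7 = 1.7959
Step 3: Compute optimal value.
f(x*) = 9*(8/7)^2 - 8*(8/7) = 2.6122


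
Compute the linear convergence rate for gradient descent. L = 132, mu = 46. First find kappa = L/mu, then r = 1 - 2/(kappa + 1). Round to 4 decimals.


Step 1: Compute the condition number.
kappa = L/mu = 132/46 = 2.8696
Step 2: Compute the convergence rate.
r = 1 - 2/(kappa + 1) = 1 - 2*mu/(L + mu) = (L - mu)/(L + mu) = 86/178 = 0.4831


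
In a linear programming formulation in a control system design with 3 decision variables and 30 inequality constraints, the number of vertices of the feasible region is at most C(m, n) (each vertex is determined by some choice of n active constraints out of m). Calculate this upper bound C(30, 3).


Each vertex corresponds to some choice of n active constraints out of m, so the number of vertices is at most C(m, n) = m! / (n!(m-n)!).
m = 30, n = 3
Numerator: 30 * 29 * 28
Denominator: 3! = 6
C(30, 3) = 4060


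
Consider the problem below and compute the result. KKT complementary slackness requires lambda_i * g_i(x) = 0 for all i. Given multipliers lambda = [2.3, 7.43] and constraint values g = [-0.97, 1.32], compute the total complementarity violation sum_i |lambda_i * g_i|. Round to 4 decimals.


KKT complementary slackness check:
lambda_1 * g_1 = 2.3 * -0.97 = -2.231
lambda_2 * g_2 = 7.43 * 1.32 = 9.8076
Total violation = 2.231 + 9.8076 = 12.0386


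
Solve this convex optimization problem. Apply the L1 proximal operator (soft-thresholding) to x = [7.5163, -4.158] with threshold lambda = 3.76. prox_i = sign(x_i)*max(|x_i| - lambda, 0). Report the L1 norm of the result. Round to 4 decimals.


Soft-thresholding with lambda = 3.76:
prox(7.5163) = sign(7.5163)*max(|7.5163| - 3.76, 0) = 3.7563
prox(-4.158) = sign(-4.158)*max(|-4.158| - 3.76, 0) = -0.398
prox(x) = [3.7563, -0.398]
||prox(x)||_1 = 3.7563 + 0.398 = 4.1543


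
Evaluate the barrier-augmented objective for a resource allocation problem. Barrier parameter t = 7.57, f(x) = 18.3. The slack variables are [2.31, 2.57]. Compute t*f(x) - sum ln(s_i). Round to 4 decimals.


Step 1: Compute log-barrier.
ln values: [0.8372, 0.9439]
phi = -(0.8372 + 0.9439) = -1.7812
Step 2: Compute augmented objective.
t*f(x) = 7.57*18.3 = 138.531
Total = 138.531 - 1.7812 = 136.7498


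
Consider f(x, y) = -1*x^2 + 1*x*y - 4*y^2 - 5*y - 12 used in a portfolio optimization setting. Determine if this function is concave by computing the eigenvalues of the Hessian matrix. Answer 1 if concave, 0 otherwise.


The Hessian of f(x,y) = -1*x^2 + 1*x*y - 4*y^2 - 5*y - 12 is:
H = [[-2, 1], [1, -8]]
Trace = -2 - 8 = -10
Determinant = -2*-8 - (1)^2 = 15
Discriminant = (-10)^2 - 4*15 = 40.0
Eigenvalues: lambda_1 = -8.1623, lambda_2 = -1.8377
The function is concave.

1


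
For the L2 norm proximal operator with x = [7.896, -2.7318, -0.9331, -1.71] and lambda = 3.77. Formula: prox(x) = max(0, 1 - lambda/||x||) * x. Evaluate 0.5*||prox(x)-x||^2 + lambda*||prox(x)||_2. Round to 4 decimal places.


Step 1: Compute ||x||.
||x|| = 8.5793
Step 2: Compute scaling factor.
scale = max(0, 1 - 3.77/8.5793) = 0.5606
Step 3: prox(x) = [4.4263, -1.5314, -0.5231, -0.9586]
||prox(x)|| = 4.8093
Step 4: Proximal objective.
0.5*||prox-x||^2 = 7.1065
lambda*||prox|| = 18.1311
Total = 25.2375


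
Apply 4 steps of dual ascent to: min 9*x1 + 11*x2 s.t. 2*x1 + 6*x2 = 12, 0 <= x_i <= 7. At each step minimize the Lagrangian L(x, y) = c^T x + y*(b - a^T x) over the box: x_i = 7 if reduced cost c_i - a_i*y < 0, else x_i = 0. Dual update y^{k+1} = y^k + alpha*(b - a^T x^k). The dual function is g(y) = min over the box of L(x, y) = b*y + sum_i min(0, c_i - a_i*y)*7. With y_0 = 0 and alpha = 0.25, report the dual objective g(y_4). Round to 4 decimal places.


Dual ascent for LP: min 9*x1 + 11*x2, 2*x1 + 6*x2 = 12, 0 <= x_i <= 7
Step 1: y^k = 0.0, reduced costs: (9.0, 11.0)
  x^k = (0.0, 0.0), subgradient = b - a^T x = 12.0
  y^{k+1} = 0.0 + 0.25*12.0 = 3.0
Step 2: y^k = 3.0, reduced costs: (3.0, -7.0)
  x^k = (0.0, 7.0), subgradient = b - a^T x = -30.0
  y^{k+1} = 3.0 + 0.25*-30.0 = -4.5
Step 3: y^k = -4.5, reduced costs: (18.0, 38.0)
  x^k = (0.0, 0.0), subgradient = b - a^T x = 12.0
  y^{k+1} = -4.5 + 0.25*12.0 = -1.5
Step 4: y^k = -1.5, reduced costs: (12.0, 20.0)
  x^k = (0.0, 0.0), subgradient = b - a^T x = 12.0
  y^{k+1} = -1.5 + 0.25*12.0 = 1.5
Dual objective at y_4 = 1.5: reduced costs (6.0, 2.0), box minimizer x = (0.0, 0.0)
g(y_4) = b*y + (c1 - a1*y)*x1 + (c2 - a2*y)*x2 = 12*1.5 + 6.0*0.0 + 2.0*0.0 = 18.0 + 0.0 + 0.0 = 18.0


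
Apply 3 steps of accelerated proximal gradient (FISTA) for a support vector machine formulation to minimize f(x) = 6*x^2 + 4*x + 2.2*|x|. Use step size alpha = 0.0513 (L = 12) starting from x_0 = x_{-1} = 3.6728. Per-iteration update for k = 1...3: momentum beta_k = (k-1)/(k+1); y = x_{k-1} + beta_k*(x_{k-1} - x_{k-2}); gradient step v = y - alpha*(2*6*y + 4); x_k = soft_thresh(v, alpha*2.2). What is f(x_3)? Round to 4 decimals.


FISTA on f(x) = 6*x^2 + 4*x + 2.2*|x|
L = 12, alpha = 0.0513
Iteration 1: beta = 0.0, y = 3.6728 + 0.0*(3.6728 - 3.6728) = 3.6728
  grad(y) = 48.0736, v = y - alpha*grad = 1.2066
  prox(v) = soft_thresh(1.2066, 0.1129) = 1.0938
Iteration 2: beta = 0.3333, y = 1.0938 + 0.3333*(1.0938 - 3.6728) = 0.2341
  grad(y) = 6.809, v = y - alpha*grad = -0.1152
  prox(v) = soft_thresh(-0.1152, 0.1129) = -0.0024
Iteration 3: beta = 0.5, y = -0.0024 + 0.5*(-0.0024 - 1.0938) = -0.5504
  grad(y) = -2.605, v = y - alpha*grad = -0.4168
  prox(v) = soft_thresh(-0.4168, 0.1129) = -0.3039
f(x_3) = 6*(-0.3039)^2 + 4*(-0.3039) + 2.2*|-0.3039| = 0.0071


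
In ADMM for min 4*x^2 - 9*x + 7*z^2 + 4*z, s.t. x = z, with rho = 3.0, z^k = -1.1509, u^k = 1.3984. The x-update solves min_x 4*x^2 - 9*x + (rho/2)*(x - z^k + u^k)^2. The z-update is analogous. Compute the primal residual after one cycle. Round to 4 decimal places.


ADMM iteration with rho = 3.0, z^k = -1.1509, u^k = 1.3984
Step 1: x-update.
Minimize 4*x^2 - 9*x + (3.0/2)*(x + 1.1509 + 1.3984)^2
FOC: (2*4 + 3.0)*x = 9 + 3.0*(-1.1509 - 1.3984)
x^{k+1} = 0.1229
Step 2: z-update.
Minimize 7*z^2 + 4*z + (3.0/2)*(0.1229 - z + 1.3984)^2
FOC: (2*7 + 3.0)*z = -4 + 3.0*(0.1229 + 1.3984)
z^{k+1} = 0.0332
Step 3: u-update.
u^{k+1} = 1.3984 + 0.1229 - 0.0332 = 1.4881
Step 4: Primal residual = |0.1229 - 0.0332| = 0.0897


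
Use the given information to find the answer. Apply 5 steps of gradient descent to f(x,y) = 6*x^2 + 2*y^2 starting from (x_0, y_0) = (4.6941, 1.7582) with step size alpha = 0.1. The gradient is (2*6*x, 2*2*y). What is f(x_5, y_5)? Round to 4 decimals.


Gradient descent on f(x,y) = 6*x^2 + 2*y^2.
Starting point: (4.6941, 1.7582), alpha = 0.1
Step 1: grad_x = 2*6*4.6941 = 56.3292, grad_y = 2*2*1.7582 = 7.0328
  x_1 = 4.6941 - 0.1*56.3292 = -0.9388
  y_1 = 1.7582 - 0.1*7.0328 = 1.0549
Step 2: grad_x = 2*6*-0.9388 = -11.2658, grad_y = 2*2*1.0549 = 4.2197
  x_2 = -0.9388 - 0.1*-11.2658 = 0.1878
  y_2 = 1.0549 - 0.1*4.2197 = 0.633
Step 3: grad_x = 2*6*0.1878 = 2.2532, grad_y = 2*2*0.633 = 2.5318
  x_3 = 0.1878 - 0.1*2.2532 = -0.0376
  y_3 = 0.633 - 0.1*2.5318 = 0.3798
Step 4: grad_x = 2*6*-0.0376 = -0.4506, grad_y = 2*2*0.3798 = 1.5191
  x_4 = -0.0376 - 0.1*-0.4506 = 0.0075
  y_4 = 0.3798 - 0.1*1.5191 = 0.2279
Step 5: grad_x = 2*6*0.0075 = 0.0901, grad_y = 2*2*0.2279 = 0.9115
  x_5 = 0.0075 - 0.1*0.0901 = -0.0015
  y_5 = 0.2279 - 0.1*0.9115 = 0.1367
f(-0.0015, 0.1367) = 6*(-0.0015)^2 + 2*0.1367^2 = 0.0374


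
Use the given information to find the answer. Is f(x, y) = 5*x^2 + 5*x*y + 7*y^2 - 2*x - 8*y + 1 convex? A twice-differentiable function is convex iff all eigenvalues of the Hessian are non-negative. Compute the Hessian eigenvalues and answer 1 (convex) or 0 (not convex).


The Hessian of f(x,y) = 5*x^2 + 5*x*y + 7*y^2 - 2*x - 8*y + 1 is:
H = [[10, 5], [5, 14]]
Trace = 10 + 14 = 24
Determinant = 10*14 - (5)^2 = 115
Discriminant = (24)^2 - 4*115 = 116.0
Eigenvalues: lambda_1 = 6.6148, lambda_2 = 17.3852
The function is convex.

1


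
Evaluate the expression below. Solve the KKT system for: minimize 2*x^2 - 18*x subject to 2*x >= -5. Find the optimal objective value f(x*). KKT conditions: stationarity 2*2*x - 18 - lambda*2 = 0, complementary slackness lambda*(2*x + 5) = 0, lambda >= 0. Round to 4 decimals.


Step 1: Try lambda = 0 (constraint inactive).
Stationarity: 2*2*x - 18 = 0
x* = 18/(2*2) = 4.5
Check constraint: 2*4.5 = 9.0 >= -5 -- satisfied.
Step 2: Compute optimal value.
f(x*) = 2*4.5^2 - 18*4.5 = -40.5


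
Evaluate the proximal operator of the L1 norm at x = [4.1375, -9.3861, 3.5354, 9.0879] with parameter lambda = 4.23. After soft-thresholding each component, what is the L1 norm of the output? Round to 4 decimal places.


Soft-thresholding with lambda = 4.23:
prox(4.1375) = sign(4.1375)*max(|4.1375| - 4.23, 0) = 0.0
prox(-9.3861) = sign(-9.3861)*max(|-9.3861| - 4.23, 0) = -5.1561
prox(3.5354) = sign(3.5354)*max(|3.5354| - 4.23, 0) = 0.0
prox(9.0879) = sign(9.0879)*max(|9.0879| - 4.23, 0) = 4.8579
prox(x) = [0.0, -5.1561, 0.0, 4.8579]
||prox(x)||_1 = 0.0 + 5.1561 + 0.0 + 4.8579 = 10.014


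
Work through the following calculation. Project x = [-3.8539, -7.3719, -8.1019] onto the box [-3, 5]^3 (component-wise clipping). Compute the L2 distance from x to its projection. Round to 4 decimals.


Project each component onto [-3, 5].
clip(-3.8539) = -3.0, clip(-7.3719) = -3.0, clip(-8.1019) = -3.0
Projection = [-3.0, -3.0, -3.0]
Squared diffs: [0.7291, 19.1135, 26.0294]
Distance = sqrt(45.872) = 6.7729


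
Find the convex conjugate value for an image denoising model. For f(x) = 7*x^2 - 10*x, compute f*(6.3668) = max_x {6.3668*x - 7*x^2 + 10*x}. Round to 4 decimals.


f*(y) = sup_x {y*x - a*x^2 - b*x} = sup_x {(y-b)*x - a*x^2}
FOC: (y - b) - 2a*x = 0 => x* = (y - b)/(2a)
x* = (6.3668 + 10)/(2*7) = 1.1691
f*(6.3668) = (y-b)^2/(4a) = (6.3668 + 10)^2/(4*7)
= 267.8721/28 = 9.5669


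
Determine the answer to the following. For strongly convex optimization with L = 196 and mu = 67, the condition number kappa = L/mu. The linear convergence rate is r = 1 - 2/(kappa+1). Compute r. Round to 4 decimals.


Step 1: Compute the condition number.
kappa = L/mu = 196/67 = 2.9254
Step 2: Compute the convergence rate.
r = 1 - 2/(kappa + 1) = 1 - 2*mu/(L + mu) = (L - mu)/(L + mu) = 129/263 = 0.4905


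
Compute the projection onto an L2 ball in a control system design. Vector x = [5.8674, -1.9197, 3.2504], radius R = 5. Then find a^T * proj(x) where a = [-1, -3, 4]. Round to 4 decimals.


Step 1: Compute ||x|| (intermediates to 6 decimals).
||x|| = sqrt(5.8674^2 + (-1.9197)^2 + 3.2504^2) = 6.976871
Step 2: Project.
Since ||x|| > R, scale = R/||x|| = 5/6.976871 = 0.716654, proj(x) = scale * x
proj(x) = [4.204896, -1.375761, 2.329412]
Step 3: Dot product.
a^T * proj(x) = -1*4.204896 - 3*(-1.375761) + 4*2.329412 = 9.24


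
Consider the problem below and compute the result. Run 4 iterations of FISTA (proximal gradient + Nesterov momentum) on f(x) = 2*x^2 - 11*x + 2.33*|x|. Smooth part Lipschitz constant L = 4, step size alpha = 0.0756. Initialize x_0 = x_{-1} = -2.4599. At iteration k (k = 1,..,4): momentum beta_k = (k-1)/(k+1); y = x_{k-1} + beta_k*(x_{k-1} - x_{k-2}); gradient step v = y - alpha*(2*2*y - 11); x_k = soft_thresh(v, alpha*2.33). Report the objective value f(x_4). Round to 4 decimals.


FISTA on f(x) = 2*x^2 - 11*x + 2.33*|x|
L = 4, alpha = 0.0756
Iteration 1: beta = 0.0, y = -2.4599 + 0.0*(-2.4599 + 2.4599) = -2.4599
  grad(y) = -20.8396, v = y - alpha*grad = -0.8844
  prox(v) = soft_thresh(-0.8844, 0.1761) = -0.7083
Iteration 2: beta = 0.3333, y = -0.7083 + 0.3333*(-0.7083 + 2.4599) = -0.1244
  grad(y) = -11.4976, v = y - alpha*grad = 0.7448
  prox(v) = soft_thresh(0.7448, 0.1761) = 0.5687
Iteration 3: beta = 0.5, y = 0.5687 + 0.5*(0.5687 + 0.7083) = 1.2071
  grad(y) = -6.1714, v = y - alpha*grad = 1.6737
  prox(v) = soft_thresh(1.6737, 0.1761) = 1.4976
Iteration 4: beta = 0.6, y = 1.4976 + 0.6*(1.4976 - 0.5687) = 2.0549
  grad(y) = -2.7805, v = y - alpha*grad = 2.2651
  prox(v) = soft_thresh(2.2651, 0.1761) = 2.0889
f(x_4) = 2*2.0889^2 - 11*2.0889 + 2.33*|2.0889| = -9.3838


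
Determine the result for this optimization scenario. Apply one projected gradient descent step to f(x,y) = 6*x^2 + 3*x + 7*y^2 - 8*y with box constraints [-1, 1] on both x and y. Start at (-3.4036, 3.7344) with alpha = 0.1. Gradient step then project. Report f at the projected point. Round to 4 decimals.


Step 1: Compute gradient at (-3.4036, 3.7344).
grad_x = 2*6*-3.4036 + 3 = -37.8432
grad_y = 2*7*3.7344 - 8 = 44.2816
Step 2: Gradient step.
x_raw = -3.4036 - 0.1*-37.8432 = 0.3807
y_raw = 3.7344 - 0.1*44.2816 = -0.6938
Step 3: Project onto [-1, 1].
x_proj = clip(0.3807) = 0.3807
y_proj = clip(-0.6938) = -0.6938
Step 4: Evaluate f.
f(0.3807, -0.6938) = 10.931


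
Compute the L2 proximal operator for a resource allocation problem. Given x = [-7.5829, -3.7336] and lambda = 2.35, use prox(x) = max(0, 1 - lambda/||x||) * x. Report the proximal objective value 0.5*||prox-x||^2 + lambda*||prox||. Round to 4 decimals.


Step 1: Compute ||x||.
||x|| = 8.4522
Step 2: Compute scaling factor.
scale = max(0, 1 - 2.35/8.4522) = 0.722
Step 3: prox(x) = [-5.4746, -2.6955]
||prox(x)|| = 6.1022
Step 4: Proximal objective.
0.5*||prox-x||^2 = 2.7613
lambda*||prox|| = 14.3402
Total = 17.1015


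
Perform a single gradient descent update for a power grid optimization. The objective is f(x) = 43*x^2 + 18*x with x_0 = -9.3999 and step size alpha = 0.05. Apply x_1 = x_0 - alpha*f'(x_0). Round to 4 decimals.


We compute the gradient at x_0 and apply the update.
f'(x) = 86*x + 18
f'(-9.3999) = 86*-9.3999 + 18 = -790.3914
x_1 = -9.3999 - 0.05*-790.3914 = 30.1197


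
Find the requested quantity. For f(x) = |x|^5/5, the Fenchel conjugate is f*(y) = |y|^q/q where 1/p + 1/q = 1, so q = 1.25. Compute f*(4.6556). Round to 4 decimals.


The conjugate exponent q satisfies 1/p + 1/q = 1.
p = 5, so q = 5/(5 - 1) = 1.25
|y|^q = 4.6556^1.25 = 6.8386
f*(4.6556) = 6.8386 / 1.25 = 5.4709


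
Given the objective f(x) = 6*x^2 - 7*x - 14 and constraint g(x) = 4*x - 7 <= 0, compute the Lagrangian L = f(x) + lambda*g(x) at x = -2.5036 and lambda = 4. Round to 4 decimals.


Step 1: Evaluate f(x).
f(-2.5036) = 6*(-2.5036)^2 - 7*(-2.5036) - 14 = 41.1333
Step 2: Evaluate g(x).
g(-2.5036) = 4*-2.5036 - 7 = -17.0144
Step 3: Compute Lagrangian.
L = 41.1333 + 4*-17.0144 = -26.9243


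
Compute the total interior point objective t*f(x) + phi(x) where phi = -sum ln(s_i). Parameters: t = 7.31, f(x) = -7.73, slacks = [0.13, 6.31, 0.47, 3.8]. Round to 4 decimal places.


Step 1: Compute log-barrier.
ln values: [-2.0402, 1.8421, -0.755, 1.335]
phi = -(-2.0402 + 1.8421 - 0.755 + 1.335) = -0.3819
Step 2: Compute augmented objective.
t*f(x) = 7.31*-7.73 = -56.5063
Total = -56.5063 - 0.3819 = -56.8882


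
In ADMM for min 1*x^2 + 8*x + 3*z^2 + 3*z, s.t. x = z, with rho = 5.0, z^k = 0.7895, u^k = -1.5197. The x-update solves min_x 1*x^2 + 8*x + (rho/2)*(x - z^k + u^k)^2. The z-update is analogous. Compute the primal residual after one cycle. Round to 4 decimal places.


ADMM iteration with rho = 5.0, z^k = 0.7895, u^k = -1.5197
Step 1: x-update.
Minimize 1*x^2 + 8*x + (5.0/2)*(x - 0.7895 - 1.5197)^2
FOC: (2*1 + 5.0)*x = -8 + 5.0*(0.7895 + 1.5197)
x^{k+1} = 0.5066
Step 2: z-update.
Minimize 3*z^2 + 3*z + (5.0/2)*(0.5066 - z - 1.5197)^2
FOC: (2*3 + 5.0)*z = -3 + 5.0*(0.5066 - 1.5197)
z^{k+1} = -0.7332
Step 3: u-update.
u^{k+1} = -1.5197 + 0.5066 + 0.7332 = -0.2799
Step 4: Primal residual = |0.5066 + 0.7332| = 1.2398


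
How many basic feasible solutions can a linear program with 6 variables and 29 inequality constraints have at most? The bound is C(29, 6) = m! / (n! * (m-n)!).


Each vertex corresponds to some choice of n active constraints out of m, so the number of vertices is at most C(m, n) = m! / (n!(m-n)!).
m = 29, n = 6
Numerator: 29 * 28 * 27 * 26 * 25 * 24
Denominator: 6! = 720
C(29, 6) = 475020


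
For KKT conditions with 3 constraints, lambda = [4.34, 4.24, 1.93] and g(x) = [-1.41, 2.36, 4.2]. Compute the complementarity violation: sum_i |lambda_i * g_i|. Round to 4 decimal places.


KKT complementary slackness check:
lambda_1 * g_1 = 4.34 * -1.41 = -6.1194
lambda_2 * g_2 = 4.24 * 2.36 = 10.0064
lambda_3 * g_3 = 1.93 * 4.2 = 8.106
Total violation = 6.1194 + 10.0064 + 8.106 = 24.2318


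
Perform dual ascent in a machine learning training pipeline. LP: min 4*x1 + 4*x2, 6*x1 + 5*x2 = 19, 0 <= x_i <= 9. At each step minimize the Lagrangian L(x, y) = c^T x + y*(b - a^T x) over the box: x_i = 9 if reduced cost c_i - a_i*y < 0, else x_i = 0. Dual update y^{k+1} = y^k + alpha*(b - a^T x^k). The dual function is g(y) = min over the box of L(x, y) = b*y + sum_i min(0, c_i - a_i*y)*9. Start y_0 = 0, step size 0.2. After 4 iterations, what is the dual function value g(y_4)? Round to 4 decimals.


Dual ascent for LP: min 4*x1 + 4*x2, 6*x1 + 5*x2 = 19, 0 <= x_i <= 9
Step 1: y^k = 0.0, reduced costs: (4.0, 4.0)
  x^k = (0.0, 0.0), subgradient = b - a^T x = 19.0
  y^{k+1} = 0.0 + 0.2*19.0 = 3.8
Step 2: y^k = 3.8, reduced costs: (-18.8, -15.0)
  x^k = (9.0, 9.0), subgradient = b - a^T x = -80.0
  y^{k+1} = 3.8 + 0.2*-80.0 = -12.2
Step 3: y^k = -12.2, reduced costs: (77.2, 65.0)
  x^k = (0.0, 0.0), subgradient = b - a^T x = 19.0
  y^{k+1} = -12.2 + 0.2*19.0 = -8.4
Step 4: y^k = -8.4, reduced costs: (54.4, 46.0)
  x^k = (0.0, 0.0), subgradient = b - a^T x = 19.0
  y^{k+1} = -8.4 + 0.2*19.0 = -4.6
Dual objective at y_4 = -4.6: reduced costs (31.6, 27.0), box minimizer x = (0.0, 0.0)
g(y_4) = b*y + (c1 - a1*y)*x1 + (c2 - a2*y)*x2 = 19*(-4.6) + 31.6*0.0 + 27.0*0.0 = -87.4 + 0.0 + 0.0 = -87.4


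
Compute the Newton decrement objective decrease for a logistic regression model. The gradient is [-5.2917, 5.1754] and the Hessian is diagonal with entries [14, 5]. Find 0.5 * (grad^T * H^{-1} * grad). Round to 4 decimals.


Step 1: H is diagonal, so H^(-1) * g = [-0.378, 1.0351].
Step 2: g^T H^(-1) g = sum_i g_i^2 / H_ii
  = (-5.2917)^2/14 + (5.1754)^2/5
  = 2.0001 + 5.357 = 7.3571
Step 3: Objective decrease = 0.5 * g^T H^(-1) g = 3.6786


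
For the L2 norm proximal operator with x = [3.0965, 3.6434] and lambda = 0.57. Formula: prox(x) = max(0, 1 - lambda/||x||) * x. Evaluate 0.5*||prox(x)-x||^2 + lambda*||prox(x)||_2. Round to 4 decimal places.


Step 1: Compute ||x||.
||x|| = 4.7815
Step 2: Compute scaling factor.
scale = max(0, 1 - 0.57/4.7815) = 0.8808
Step 3: prox(x) = [2.7274, 3.2091]
||prox(x)|| = 4.2115
Step 4: Proximal objective.
0.5*||prox-x||^2 = 0.1625
lambda*||prox|| = 2.4006
Total = 2.563


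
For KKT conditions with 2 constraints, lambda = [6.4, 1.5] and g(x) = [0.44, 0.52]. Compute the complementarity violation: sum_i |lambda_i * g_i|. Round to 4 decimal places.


KKT complementary slackness check:
lambda_1 * g_1 = 6.4 * 0.44 = 2.816
lambda_2 * g_2 = 1.5 * 0.52 = 0.78
Total violation = 2.816 + 0.78 = 3.596


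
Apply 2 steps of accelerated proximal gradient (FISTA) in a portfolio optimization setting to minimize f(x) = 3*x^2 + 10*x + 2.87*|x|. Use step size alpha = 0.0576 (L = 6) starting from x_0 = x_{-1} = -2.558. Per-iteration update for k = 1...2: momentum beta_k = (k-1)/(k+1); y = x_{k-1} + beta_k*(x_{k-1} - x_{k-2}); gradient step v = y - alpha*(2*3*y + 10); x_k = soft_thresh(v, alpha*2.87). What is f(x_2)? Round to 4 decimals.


FISTA on f(x) = 3*x^2 + 10*x + 2.87*|x|
L = 6, alpha = 0.0576
Iteration 1: beta = 0.0, y = -2.558 + 0.0*(-2.558 + 2.558) = -2.558
  grad(y) = -5.348, v = y - alpha*grad = -2.25
  prox(v) = soft_thresh(-2.25, 0.1653) = -2.0846
Iteration 2: beta = 0.3333, y = -2.0846 + 0.3333*(-2.0846 + 2.558) = -1.9269
  grad(y) = -1.5611, v = y - alpha*grad = -1.8369
  prox(v) = soft_thresh(-1.8369, 0.1653) = -1.6716
f(x_2) = 3*(-1.6716)^2 + 10*(-1.6716) + 2.87*|-1.6716| = -3.5357


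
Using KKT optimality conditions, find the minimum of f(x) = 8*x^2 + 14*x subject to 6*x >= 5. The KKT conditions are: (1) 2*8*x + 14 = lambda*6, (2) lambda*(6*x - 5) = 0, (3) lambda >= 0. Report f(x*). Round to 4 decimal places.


Step 1: Try lambda = 0 (constraint inactive).
x_unc = -14/(2*8) = -0.875
Check: 6*-0.875 = -5.25 < 5 -- violated!
Step 2: Constraint must be active: 6*x = 5
x* = 5/6 = 0.8333 (rounded; the exact value 5/6 is used below)
lambda = (2*8*(5/6) + 14)/6 = 4.5556
Step 3: Compute optimal value.
f(x*) = 8*(5/6)^2 + 14*(5/6) = 17.2222


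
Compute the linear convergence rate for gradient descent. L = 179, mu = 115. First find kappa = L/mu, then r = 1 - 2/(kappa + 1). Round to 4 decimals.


Step 1: Compute the condition number.
kappa = L/mu = 179/115 = 1.5565
Step 2: Compute the convergence rate.
r = 1 - 2/(kappa + 1) = 1 - 2*mu/(L + mu) = (L - mu)/(L + mu) = 64/294 = 0.2177


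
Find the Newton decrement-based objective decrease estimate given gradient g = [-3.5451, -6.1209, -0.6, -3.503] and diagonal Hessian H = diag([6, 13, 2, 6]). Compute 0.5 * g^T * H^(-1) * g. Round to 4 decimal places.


Step 1: H is diagonal, so H^(-1) * g = [-0.5909, -0.4708, -0.3, -0.5838].
Step 2: g^T H^(-1) g = sum_i g_i^2 / H_ii
  = (-3.5451)^2/6 + (-6.1209)^2/13 + (-0.6)^2/2 + (-3.503)^2/6
  = 2.0946 + 2.882 + 0.18 + 2.0452 = 7.2017
Step 3: Objective decrease = 0.5 * g^T H^(-1) g = 3.6009


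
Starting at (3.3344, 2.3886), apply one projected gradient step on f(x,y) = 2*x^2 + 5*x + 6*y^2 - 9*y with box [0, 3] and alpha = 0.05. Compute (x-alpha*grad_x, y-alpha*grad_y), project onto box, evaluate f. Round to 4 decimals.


Step 1: Compute gradient at (3.3344, 2.3886).
grad_x = 2*2*3.3344 + 5 = 18.3376
grad_y = 2*6*2.3886 - 9 = 19.6632
Step 2: Gradient step.
x_raw = 3.3344 - 0.05*18.3376 = 2.4175
y_raw = 2.3886 - 0.05*19.6632 = 1.4054
Step 3: Project onto [0, 3].
x_proj = clip(2.4175) = 2.4175
y_proj = clip(1.4054) = 1.4054
Step 4: Evaluate f.
f(2.4175, 1.4054) = 22.979


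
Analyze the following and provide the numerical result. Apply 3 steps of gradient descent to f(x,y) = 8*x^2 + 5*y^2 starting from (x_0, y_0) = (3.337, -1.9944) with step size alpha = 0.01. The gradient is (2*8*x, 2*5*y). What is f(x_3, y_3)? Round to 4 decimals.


Gradient descent on f(x,y) = 8*x^2 + 5*y^2.
Starting point: (3.337, -1.9944), alpha = 0.01
Step 1: grad_x = 2*8*3.337 = 53.392, grad_y = 2*5*-1.9944 = -19.944
  x_1 = 3.337 - 0.01*53.392 = 2.8031
  y_1 = -1.9944 - 0.01*-19.944 = -1.795
Step 2: grad_x = 2*8*2.8031 = 44.8493, grad_y = 2*5*-1.795 = -17.9496
  x_2 = 2.8031 - 0.01*44.8493 = 2.3546
  y_2 = -1.795 - 0.01*-17.9496 = -1.6155
Step 3: grad_x = 2*8*2.3546 = 37.6734, grad_y = 2*5*-1.6155 = -16.1546
  x_3 = 2.3546 - 0.01*37.6734 = 1.9779
  y_3 = -1.6155 - 0.01*-16.1546 = -1.4539
f(1.9779, -1.4539) = 8*1.9779^2 + 5*(-1.4539)^2 = 41.8646


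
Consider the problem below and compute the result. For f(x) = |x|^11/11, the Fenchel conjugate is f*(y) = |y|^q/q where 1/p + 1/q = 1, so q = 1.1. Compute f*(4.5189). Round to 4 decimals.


The conjugate exponent q satisfies 1/p + 1/q = 1.
p = 11, so q = 11/(11 - 1) = 1.1
|y|^q = 4.5189^1.1 = 5.2546
f*(4.5189) = 5.2546 / 1.1 = 4.7769


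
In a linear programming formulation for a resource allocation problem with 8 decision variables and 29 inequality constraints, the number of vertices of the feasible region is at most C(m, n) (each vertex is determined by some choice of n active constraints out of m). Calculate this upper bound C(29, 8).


Each vertex corresponds to some choice of n active constraints out of m, so the number of vertices is at most C(m, n) = m! / (n!(m-n)!).
m = 29, n = 8
Numerator: 29 * 28 * 27 * 26 * 25 * 24 * 23 * 22
Denominator: 8! = 40320
C(29, 8) = 4292145


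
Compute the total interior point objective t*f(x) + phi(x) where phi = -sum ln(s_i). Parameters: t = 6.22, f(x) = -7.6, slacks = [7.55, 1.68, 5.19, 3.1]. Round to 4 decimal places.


Step 1: Compute log-barrier.
ln values: [2.0215, 0.5188, 1.6467, 1.1314]
phi = -(2.0215 + 0.5188 + 1.6467 + 1.1314) = -5.3185
Step 2: Compute augmented objective.
t*f(x) = 6.22*-7.6 = -47.272
Total = -47.272 - 5.3185 = -52.5905


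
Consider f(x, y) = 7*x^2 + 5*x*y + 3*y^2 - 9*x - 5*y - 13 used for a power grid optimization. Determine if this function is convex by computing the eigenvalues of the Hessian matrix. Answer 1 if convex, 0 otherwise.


The Hessian of f(x,y) = 7*x^2 + 5*x*y + 3*y^2 - 9*x - 5*y - 13 is:
H = [[14, 5], [5, 6]]
Trace = 14 + 6 = 20
Determinant = 14*6 - (5)^2 = 59
Discriminant = (20)^2 - 4*59 = 164.0
Eigenvalues: lambda_1 = 3.5969, lambda_2 = 16.4031
The function is convex.

1


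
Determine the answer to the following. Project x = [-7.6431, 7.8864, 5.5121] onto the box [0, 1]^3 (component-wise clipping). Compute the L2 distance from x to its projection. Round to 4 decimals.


Project each component onto [0, 1].
clip(-7.6431) = 0.0, clip(7.8864) = 1.0, clip(5.5121) = 1.0
Projection = [0.0, 1.0, 1.0]
Squared diffs: [58.417, 47.4225, 20.359]
Distance = sqrt(126.1985) = 11.2338


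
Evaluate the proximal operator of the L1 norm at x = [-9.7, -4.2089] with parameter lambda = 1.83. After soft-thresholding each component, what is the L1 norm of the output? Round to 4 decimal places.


Soft-thresholding with lambda = 1.83:
prox(-9.7) = sign(-9.7)*max(|-9.7| - 1.83, 0) = -7.87
prox(-4.2089) = sign(-4.2089)*max(|-4.2089| - 1.83, 0) = -2.3789
prox(x) = [-7.87, -2.3789]
||prox(x)||_1 = 7.87 + 2.3789 = 10.2489


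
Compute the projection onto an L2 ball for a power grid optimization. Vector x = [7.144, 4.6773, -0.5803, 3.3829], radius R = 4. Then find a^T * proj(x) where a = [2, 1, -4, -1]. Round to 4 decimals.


Step 1: Compute ||x|| (intermediates to 6 decimals).
||x|| = sqrt(7.144^2 + 4.6773^2 + (-0.5803)^2 + 3.3829^2) = 9.202969
Step 2: Project.
Since ||x|| > R, scale = R/||x|| = 4/9.202969 = 0.434642, proj(x) = scale * x
proj(x) = [3.105082, 2.032951, -0.252223, 1.47035]
Step 3: Dot product.
a^T * proj(x) = 2*3.105082 + 1*2.032951 - 4*(-0.252223) - 1*1.47035 = 7.7817


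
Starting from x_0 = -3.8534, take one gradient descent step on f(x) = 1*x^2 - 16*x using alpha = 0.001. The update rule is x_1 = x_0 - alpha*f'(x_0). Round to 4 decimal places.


We compute the gradient at x_0 and apply the update.
f'(x) = 2*x - 16
f'(-3.8534) = 2*-3.8534 - 16 = -23.7068
x_1 = -3.8534 - 0.001*-23.7068 = -3.8297


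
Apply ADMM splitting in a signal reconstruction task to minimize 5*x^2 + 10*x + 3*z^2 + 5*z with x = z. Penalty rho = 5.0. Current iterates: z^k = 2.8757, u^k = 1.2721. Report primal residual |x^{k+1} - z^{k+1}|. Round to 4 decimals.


ADMM iteration with rho = 5.0, z^k = 2.8757, u^k = 1.2721
Step 1: x-update.
Minimize 5*x^2 + 10*x + (5.0/2)*(x - 2.8757 + 1.2721)^2
FOC: (2*5 + 5.0)*x = -10 + 5.0*(2.8757 - 1.2721)
x^{k+1} = -0.1321
Step 2: z-update.
Minimize 3*z^2 + 5*z + (5.0/2)*(-0.1321 - z + 1.2721)^2
FOC: (2*3 + 5.0)*z = -5 + 5.0*(-0.1321 + 1.2721)
z^{k+1} = 0.0636
Step 3: u-update.
u^{k+1} = 1.2721 - 0.1321 - 0.0636 = 1.0763
Step 4: Primal residual = |-0.1321 - 0.0636| = 0.1958


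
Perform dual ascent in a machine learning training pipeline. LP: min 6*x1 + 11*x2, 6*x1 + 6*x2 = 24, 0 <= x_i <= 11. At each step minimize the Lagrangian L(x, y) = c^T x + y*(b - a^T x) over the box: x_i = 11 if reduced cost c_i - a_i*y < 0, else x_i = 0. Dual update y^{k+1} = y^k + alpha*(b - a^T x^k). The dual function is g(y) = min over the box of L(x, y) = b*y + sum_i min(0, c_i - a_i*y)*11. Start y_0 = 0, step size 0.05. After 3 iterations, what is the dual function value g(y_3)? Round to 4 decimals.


Dual ascent for LP: min 6*x1 + 11*x2, 6*x1 + 6*x2 = 24, 0 <= x_i <= 11
Step 1: y^k = 0.0, reduced costs: (6.0, 11.0)
  x^k = (0.0, 0.0), subgradient = b - a^T x = 24.0
  y^{k+1} = 0.0 + 0.05*24.0 = 1.2
Step 2: y^k = 1.2, reduced costs: (-1.2, 3.8)
  x^k = (11.0, 0.0), subgradient = b - a^T x = -42.0
  y^{k+1} = 1.2 + 0.05*-42.0 = -0.9
Step 3: y^k = -0.9, reduced costs: (11.4, 16.4)
  x^k = (0.0, 0.0), subgradient = b - a^T x = 24.0
  y^{k+1} = -0.9 + 0.05*24.0 = 0.3
Dual objective at y_3 = 0.3: reduced costs (4.2, 9.2), box minimizer x = (0.0, 0.0)
g(y_3) = b*y + (c1 - a1*y)*x1 + (c2 - a2*y)*x2 = 24*0.3 + 4.2*0.0 + 9.2*0.0 = 7.2 + 0.0 + 0.0 = 7.2


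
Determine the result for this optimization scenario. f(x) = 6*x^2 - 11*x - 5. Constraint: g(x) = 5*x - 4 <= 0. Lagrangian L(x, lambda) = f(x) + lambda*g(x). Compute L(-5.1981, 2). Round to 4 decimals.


Step 1: Evaluate f(x).
f(-5.1981) = 6*(-5.1981)^2 - 11*(-5.1981) - 5 = 214.3006
Step 2: Evaluate g(x).
g(-5.1981) = 5*-5.1981 - 4 = -29.9905
Step 3: Compute Lagrangian.
L = 214.3006 + 2*-29.9905 = 154.3196


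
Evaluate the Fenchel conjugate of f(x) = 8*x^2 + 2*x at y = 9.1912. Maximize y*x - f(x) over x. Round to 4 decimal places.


f*(y) = sup_x {y*x - a*x^2 - b*x} = sup_x {(y-b)*x - a*x^2}
FOC: (y - b) - 2a*x = 0 => x* = (y - b)/(2a)
x* = (9.1912 - 2)/(2*8) = 0.4495
f*(9.1912) = (y-b)^2/(4a) = (9.1912 - 2)^2/(4*8)
= 51.7134/32 = 1.616


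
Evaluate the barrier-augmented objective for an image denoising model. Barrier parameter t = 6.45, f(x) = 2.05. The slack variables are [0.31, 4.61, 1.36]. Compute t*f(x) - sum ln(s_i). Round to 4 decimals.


Step 1: Compute log-barrier.
ln values: [-1.1712, 1.5282, 0.3075]
phi = -(-1.1712 + 1.5282 + 0.3075) = -0.6645
Step 2: Compute augmented objective.
t*f(x) = 6.45*2.05 = 13.2225
Total = 13.2225 - 0.6645 = 12.558


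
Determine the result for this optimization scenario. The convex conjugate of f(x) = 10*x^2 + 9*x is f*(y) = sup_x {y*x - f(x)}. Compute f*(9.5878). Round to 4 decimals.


f*(y) = sup_x {y*x - a*x^2 - b*x} = sup_x {(y-b)*x - a*x^2}
FOC: (y - b) - 2a*x = 0 => x* = (y - b)/(2a)
x* = (9.5878 - 9)/(2*10) = 0.0294
f*(9.5878) = (y-b)^2/(4a) = (9.5878 - 9)^2/(4*10)
= 0.3455/40 = 0.0086


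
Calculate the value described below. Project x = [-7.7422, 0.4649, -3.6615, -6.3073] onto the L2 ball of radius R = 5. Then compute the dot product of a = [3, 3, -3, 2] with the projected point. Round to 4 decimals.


Step 1: Compute ||x|| (intermediates to 6 decimals).
||x|| = sqrt((-7.7422)^2 + 0.4649^2 + (-3.6615)^2 + (-6.3073)^2) = 10.646427
Step 2: Project.
Since ||x|| > R, scale = R/||x|| = 5/10.646427 = 0.469641, proj(x) = scale * x
proj(x) = [-3.636055, 0.218336, -1.719591, -2.962167]
Step 3: Dot product.
a^T * proj(x) = 3*(-3.636055) + 3*0.218336 - 3*(-1.719591) + 2*(-2.962167) = -11.0187


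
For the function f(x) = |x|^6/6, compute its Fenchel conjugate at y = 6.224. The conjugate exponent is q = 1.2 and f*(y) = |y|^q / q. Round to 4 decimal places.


The conjugate exponent q satisfies 1/p + 1/q = 1.
p = 6, so q = 6/(6 - 1) = 1.2
|y|^q = 6.224^1.2 = 8.9719
f*(6.224) = 8.9719 / 1.2 = 7.4766


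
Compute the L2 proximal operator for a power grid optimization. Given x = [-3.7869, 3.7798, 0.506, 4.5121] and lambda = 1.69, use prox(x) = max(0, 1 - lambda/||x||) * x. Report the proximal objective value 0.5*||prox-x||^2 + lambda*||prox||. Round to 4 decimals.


Step 1: Compute ||x||.
||x|| = 7.0173
Step 2: Compute scaling factor.
scale = max(0, 1 - 1.69/7.0173) = 0.7592
Step 3: prox(x) = [-2.8749, 2.8695, 0.3841, 3.4254]
||prox(x)|| = 5.3273
Step 4: Proximal objective.
0.5*||prox-x||^2 = 1.4281
lambda*||prox|| = 9.0031
Total = 10.4312


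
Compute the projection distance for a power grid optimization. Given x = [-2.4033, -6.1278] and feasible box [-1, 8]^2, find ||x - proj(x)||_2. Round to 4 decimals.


Project each component onto [-1, 8].
clip(-2.4033) = -1.0, clip(-6.1278) = -1.0
Projection = [-1.0, -1.0]
Squared diffs: [1.9693, 26.2943]
Distance = sqrt(28.2636) = 5.3164


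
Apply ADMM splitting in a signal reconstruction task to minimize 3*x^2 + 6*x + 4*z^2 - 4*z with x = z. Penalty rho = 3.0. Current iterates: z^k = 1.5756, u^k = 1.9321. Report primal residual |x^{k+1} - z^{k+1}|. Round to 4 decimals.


ADMM iteration with rho = 3.0, z^k = 1.5756, u^k = 1.9321
Step 1: x-update.
Minimize 3*x^2 + 6*x + (3.0/2)*(x - 1.5756 + 1.9321)^2
FOC: (2*3 + 3.0)*x = -6 + 3.0*(1.5756 - 1.9321)
x^{k+1} = -0.7855
Step 2: z-update.
Minimize 4*z^2 - 4*z + (3.0/2)*(-0.7855 - z + 1.9321)^2
FOC: (2*4 + 3.0)*z = 4 + 3.0*(-0.7855 + 1.9321)
z^{k+1} = 0.6763
Step 3: u-update.
u^{k+1} = 1.9321 - 0.7855 - 0.6763 = 0.4703
Step 4: Primal residual = |-0.7855 - 0.6763| = 1.4618


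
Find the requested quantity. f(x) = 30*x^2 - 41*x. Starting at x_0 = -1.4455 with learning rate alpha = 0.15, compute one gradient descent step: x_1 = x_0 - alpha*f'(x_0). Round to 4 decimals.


We compute the gradient at x_0 and apply the update.
f'(x) = 60*x - 41
f'(-1.4455) = 60*-1.4455 - 41 = -127.73
x_1 = -1.4455 - 0.15*-127.73 = 17.714


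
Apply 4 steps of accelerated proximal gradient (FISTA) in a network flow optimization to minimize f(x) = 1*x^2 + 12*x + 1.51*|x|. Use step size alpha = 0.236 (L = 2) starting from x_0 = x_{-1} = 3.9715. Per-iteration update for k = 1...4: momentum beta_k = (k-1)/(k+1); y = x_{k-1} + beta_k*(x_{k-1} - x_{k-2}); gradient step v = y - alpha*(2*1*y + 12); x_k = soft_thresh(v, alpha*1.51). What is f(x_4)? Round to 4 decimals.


FISTA on f(x) = 1*x^2 + 12*x + 1.51*|x|
L = 2, alpha = 0.236
Iteration 1: beta = 0.0, y = 3.9715 + 0.0*(3.9715 - 3.9715) = 3.9715
  grad(y) = 19.943, v = y - alpha*grad = -0.735
  prox(v) = soft_thresh(-0.735, 0.3564) = -0.3787
Iteration 2: beta = 0.3333, y = -0.3787 + 0.3333*(-0.3787 - 3.9715) = -1.8288
  grad(y) = 8.3425, v = y - alpha*grad = -3.7976
  prox(v) = soft_thresh(-3.7976, 0.3564) = -3.4412
Iteration 3: beta = 0.5, y = -3.4412 + 0.5*(-3.4412 + 0.3787) = -4.9725
  grad(y) = 2.055, v = y - alpha*grad = -5.4575
  prox(v) = soft_thresh(-5.4575, 0.3564) = -5.1011
Iteration 4: beta = 0.6, y = -5.1011 + 0.6*(-5.1011 + 3.4412) = -6.097
  grad(y) = -0.1941, v = y - alpha*grad = -6.0512
  prox(v) = soft_thresh(-6.0512, 0.3564) = -5.6949
f(x_4) = 1*(-5.6949)^2 + 12*(-5.6949) + 1.51*|-5.6949| = -27.3076


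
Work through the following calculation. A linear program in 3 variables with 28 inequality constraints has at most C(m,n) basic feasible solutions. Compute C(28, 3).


Each vertex corresponds to some choice of n active constraints out of m, so the number of vertices is at most C(m, n) = m! / (n!(m-n)!).
m = 28, n = 3
Numerator: 28 * 27 * 26
Denominator: 3! = 6
C(28, 3) = 3276


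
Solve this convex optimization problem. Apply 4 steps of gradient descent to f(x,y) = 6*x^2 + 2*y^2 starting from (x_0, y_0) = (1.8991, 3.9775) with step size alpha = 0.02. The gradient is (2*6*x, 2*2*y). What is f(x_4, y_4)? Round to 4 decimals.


Gradient descent on f(x,y) = 6*x^2 + 2*y^2.
Starting point: (1.8991, 3.9775), alpha = 0.02
Step 1: grad_x = 2*6*1.8991 = 22.7892, grad_y = 2*2*3.9775 = 15.91
  x_1 = 1.8991 - 0.02*22.7892 = 1.4433
  y_1 = 3.9775 - 0.02*15.91 = 3.6593
Step 2: grad_x = 2*6*1.4433 = 17.3198, grad_y = 2*2*3.6593 = 14.6372
  x_2 = 1.4433 - 0.02*17.3198 = 1.0969
  y_2 = 3.6593 - 0.02*14.6372 = 3.3666
Step 3: grad_x = 2*6*1.0969 = 13.163, grad_y = 2*2*3.3666 = 13.4662
  x_3 = 1.0969 - 0.02*13.163 = 0.8337
  y_3 = 3.3666 - 0.02*13.4662 = 3.0972
Step 4: grad_x = 2*6*0.8337 = 10.0039, grad_y = 2*2*3.0972 = 12.3889
  x_4 = 0.8337 - 0.02*10.0039 = 0.6336
  y_4 = 3.0972 - 0.02*12.3889 = 2.8495
f(0.6336, 2.8495) = 6*0.6336^2 + 2*2.8495^2 = 18.6473
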